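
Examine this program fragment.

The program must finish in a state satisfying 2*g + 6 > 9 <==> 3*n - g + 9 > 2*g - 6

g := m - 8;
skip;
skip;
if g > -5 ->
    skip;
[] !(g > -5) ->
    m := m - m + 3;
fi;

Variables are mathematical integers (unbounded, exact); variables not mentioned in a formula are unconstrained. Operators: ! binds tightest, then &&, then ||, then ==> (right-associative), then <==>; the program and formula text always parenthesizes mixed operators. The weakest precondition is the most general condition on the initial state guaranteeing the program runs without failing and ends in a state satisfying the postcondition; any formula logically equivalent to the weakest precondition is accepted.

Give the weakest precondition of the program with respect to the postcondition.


Working backward. After the program, the postcondition 2*g + 6 > 9 <==> 3*n - g + 9 > 2*g - 6 must hold; in canonical form it is 2*g > 3 <==> 3*n > 3*g - 15.
Then branch requires 2*g > 3 <==> 3*n > 3*g - 15; else branch requires 2*g > 3 <==> 3*n > 3*g - 15.
Before the if: (g > -5 ==> (2*g > 3 <==> 3*n > 3*g - 15)) && ((!(g > -5)) ==> (2*g > 3 <==> 3*n > 3*g - 15))
Before skip: (g > -5 ==> (2*g > 3 <==> 3*n > 3*g - 15)) && ((!(g > -5)) ==> (2*g > 3 <==> 3*n > 3*g - 15))
Before skip: (g > -5 ==> (2*g > 3 <==> 3*n > 3*g - 15)) && ((!(g > -5)) ==> (2*g > 3 <==> 3*n > 3*g - 15))
Before g := m - 8: (m > 3 ==> (2*m > 19 <==> 3*n > 3*m - 39)) && ((!(m > 3)) ==> (2*m > 19 <==> 3*n > 3*m - 39))
Answer: WP = (m > 3 ==> (2*m > 19 <==> 3*n > 3*m - 39)) && ((!(m > 3)) ==> (2*m > 19 <==> 3*n > 3*m - 39))


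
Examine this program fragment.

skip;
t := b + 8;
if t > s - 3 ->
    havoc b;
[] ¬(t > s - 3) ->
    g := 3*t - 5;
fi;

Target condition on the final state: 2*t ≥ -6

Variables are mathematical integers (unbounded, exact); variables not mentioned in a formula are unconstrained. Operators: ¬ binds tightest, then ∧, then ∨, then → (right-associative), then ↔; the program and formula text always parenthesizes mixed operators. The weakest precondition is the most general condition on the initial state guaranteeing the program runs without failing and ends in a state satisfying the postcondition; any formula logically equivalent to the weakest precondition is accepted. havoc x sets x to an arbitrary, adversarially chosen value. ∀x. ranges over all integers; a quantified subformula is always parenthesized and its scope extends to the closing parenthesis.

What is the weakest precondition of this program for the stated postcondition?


Working backward. After the program, 2*t ≥ -6 must hold.
Then branch requires 2*t ≥ -6; else branch requires 2*t ≥ -6.
Before the if: (t > s - 3 → 2*t ≥ -6) ∧ ((¬(t > s - 3)) → 2*t ≥ -6)
Before t := b + 8: (b > s - 11 → 2*b ≥ -22) ∧ ((¬(b > s - 11)) → 2*b ≥ -22)
Before skip: (b > s - 11 → 2*b ≥ -22) ∧ ((¬(b > s - 11)) → 2*b ≥ -22)
Answer: WP = (b > s - 11 → 2*b ≥ -22) ∧ ((¬(b > s - 11)) → 2*b ≥ -22)


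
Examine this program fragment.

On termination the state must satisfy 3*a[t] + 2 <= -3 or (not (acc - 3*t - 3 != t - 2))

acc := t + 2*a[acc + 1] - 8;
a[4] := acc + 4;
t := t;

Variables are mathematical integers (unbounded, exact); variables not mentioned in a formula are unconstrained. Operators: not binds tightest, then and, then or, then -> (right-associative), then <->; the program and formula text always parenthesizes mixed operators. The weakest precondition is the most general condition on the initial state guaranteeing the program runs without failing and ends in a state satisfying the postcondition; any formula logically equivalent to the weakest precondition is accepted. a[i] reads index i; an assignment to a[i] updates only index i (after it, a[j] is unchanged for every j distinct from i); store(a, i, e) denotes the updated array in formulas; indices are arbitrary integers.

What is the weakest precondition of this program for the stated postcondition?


Working backward. After the program, the postcondition 3*a[t] + 2 <= -3 or (not (acc - 3*t - 3 != t - 2)) must hold; in canonical form it is 3*a[t] <= -5 or (not (acc != 4*t + 1)).
Before t := t: 3*a[t] <= -5 or (not (acc != 4*t + 1))
Before a[4] := acc + 4: 3*store(a, 4, acc + 4)[t] <= -5 or (not (acc != 4*t + 1))
Before acc := t + 2*a[acc + 1] - 8: 3*store(a, 4, 2*a[acc + 1] + t - 4)[t] <= -5 or (not (2*a[acc + 1] != 3*t + 9))
Answer: WP = 3*store(a, 4, 2*a[acc + 1] + t - 4)[t] <= -5 or (not (2*a[acc + 1] != 3*t + 9))


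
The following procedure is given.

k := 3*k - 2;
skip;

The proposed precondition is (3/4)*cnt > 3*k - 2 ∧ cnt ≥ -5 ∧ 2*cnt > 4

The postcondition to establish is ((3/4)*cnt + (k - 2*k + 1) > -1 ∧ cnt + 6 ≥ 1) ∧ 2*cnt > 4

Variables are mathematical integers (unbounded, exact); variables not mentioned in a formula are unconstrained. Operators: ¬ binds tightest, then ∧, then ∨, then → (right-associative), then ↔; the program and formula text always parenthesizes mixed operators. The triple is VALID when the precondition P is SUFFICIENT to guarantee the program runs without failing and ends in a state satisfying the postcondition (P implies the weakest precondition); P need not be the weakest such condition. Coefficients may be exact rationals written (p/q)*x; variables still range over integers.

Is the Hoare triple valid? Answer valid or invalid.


Working backward. After the program, the postcondition ((3/4)*cnt + (k - 2*k + 1) > -1 ∧ cnt + 6 ≥ 1) ∧ 2*cnt > 4 must hold; in canonical form it is (3/4)*cnt > k - 2 ∧ cnt ≥ -5 ∧ 2*cnt > 4.
Before skip: (3/4)*cnt > k - 2 ∧ cnt ≥ -5 ∧ 2*cnt > 4
Before k := 3*k - 2: (3/4)*cnt > 3*k - 4 ∧ cnt ≥ -5 ∧ 2*cnt > 4
The weakest precondition is (3/4)*cnt > 3*k - 4 ∧ cnt ≥ -5 ∧ 2*cnt > 4.
Check whether (3/4)*cnt > 3*k - 2 ∧ cnt ≥ -5 ∧ 2*cnt > 4 implies it.
Every state satisfying the precondition satisfies the weakest precondition: the implication holds.
Answer: valid


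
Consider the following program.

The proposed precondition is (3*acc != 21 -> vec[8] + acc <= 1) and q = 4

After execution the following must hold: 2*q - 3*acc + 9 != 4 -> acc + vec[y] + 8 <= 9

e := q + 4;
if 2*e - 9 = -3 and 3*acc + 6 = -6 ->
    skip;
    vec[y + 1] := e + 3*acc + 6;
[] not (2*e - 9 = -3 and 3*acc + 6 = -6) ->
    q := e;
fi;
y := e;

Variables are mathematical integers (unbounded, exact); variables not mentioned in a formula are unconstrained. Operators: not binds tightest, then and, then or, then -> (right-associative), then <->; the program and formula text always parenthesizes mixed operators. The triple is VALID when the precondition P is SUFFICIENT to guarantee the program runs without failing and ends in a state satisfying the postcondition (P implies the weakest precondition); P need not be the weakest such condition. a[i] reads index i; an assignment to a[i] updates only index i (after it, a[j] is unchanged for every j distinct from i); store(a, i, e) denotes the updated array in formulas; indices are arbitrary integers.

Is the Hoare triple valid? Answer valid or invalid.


Working backward. After the program, the postcondition 2*q - 3*acc + 9 != 4 -> acc + vec[y] + 8 <= 9 must hold; in canonical form it is 2*q != 3*acc - 5 -> vec[y] + acc <= 1.
Before y := e: 2*q != 3*acc - 5 -> vec[e] + acc <= 1
Then branch requires 2*q != 3*acc - 5 -> store(vec, y + 1, 3*acc + e + 6)[e] + acc <= 1; else branch requires 2*e != 3*acc - 5 -> vec[e] + acc <= 1.
Before the if: ((2*e = 6 and 3*acc = -12) -> (2*q != 3*acc - 5 -> store(vec, y + 1, 3*acc + e + 6)[e] + acc <= 1)) and ((not (2*e = 6 and 3*acc = -12)) -> (2*e != 3*acc - 5 -> vec[e] + acc <= 1))
Before e := q + 4: ((2*q = -2 and 3*acc = -12) -> (2*q != 3*acc - 5 -> store(vec, y + 1, 3*acc + q + 10)[q + 4] + acc <= 1)) and ((not (2*q = -2 and 3*acc = -12)) -> (2*q != 3*acc - 13 -> vec[q + 4] + acc <= 1))
The weakest precondition is ((2*q = -2 and 3*acc = -12) -> (2*q != 3*acc - 5 -> store(vec, y + 1, 3*acc + q + 10)[q + 4] + acc <= 1)) and ((not (2*q = -2 and 3*acc = -12)) -> (2*q != 3*acc - 13 -> vec[q + 4] + acc <= 1)).
Check whether (3*acc != 21 -> vec[8] + acc <= 1) and q = 4 implies it.
Every state satisfying the precondition satisfies the weakest precondition: the implication holds.
Answer: valid


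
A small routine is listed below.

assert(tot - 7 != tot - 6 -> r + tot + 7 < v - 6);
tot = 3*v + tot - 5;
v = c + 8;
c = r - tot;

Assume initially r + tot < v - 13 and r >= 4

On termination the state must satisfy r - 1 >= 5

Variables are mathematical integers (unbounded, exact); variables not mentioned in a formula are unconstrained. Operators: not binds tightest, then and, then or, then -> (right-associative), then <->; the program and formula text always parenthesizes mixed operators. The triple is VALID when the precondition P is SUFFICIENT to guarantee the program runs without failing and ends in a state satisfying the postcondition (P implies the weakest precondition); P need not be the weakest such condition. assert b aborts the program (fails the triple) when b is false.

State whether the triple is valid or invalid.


Working backward. After the program, the postcondition r - 1 >= 5 must hold; in canonical form it is r >= 6.
Before c := r - tot: r >= 6
Before v := c + 8: r >= 6
Before tot := 3*v + tot - 5: r >= 6
Before assert tot - 7 != tot - 6 -> r + tot + 7 < v - 6: r + tot < v - 13 and r >= 6
The weakest precondition is r + tot < v - 13 and r >= 6.
Check whether r + tot < v - 13 and r >= 4 implies it.
Countermodel: at the initial state r = 4, tot = -17, v = 1, the precondition holds but the weakest precondition fails.
Answer: invalid


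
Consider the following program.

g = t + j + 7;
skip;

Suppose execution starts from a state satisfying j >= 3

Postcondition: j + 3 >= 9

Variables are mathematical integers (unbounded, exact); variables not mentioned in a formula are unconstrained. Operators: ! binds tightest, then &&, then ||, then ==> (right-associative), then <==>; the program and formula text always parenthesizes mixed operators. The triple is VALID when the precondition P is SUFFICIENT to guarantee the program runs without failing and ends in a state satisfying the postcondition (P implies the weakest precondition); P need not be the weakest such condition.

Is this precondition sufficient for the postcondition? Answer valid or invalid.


Working backward. After the program, the postcondition j + 3 >= 9 must hold; in canonical form it is j >= 6.
Before skip: j >= 6
Before g := t + j + 7: j >= 6
The weakest precondition is j >= 6.
Check whether j >= 3 implies it.
Countermodel: at the initial state j = 3, the precondition holds but the weakest precondition fails.
Answer: invalid


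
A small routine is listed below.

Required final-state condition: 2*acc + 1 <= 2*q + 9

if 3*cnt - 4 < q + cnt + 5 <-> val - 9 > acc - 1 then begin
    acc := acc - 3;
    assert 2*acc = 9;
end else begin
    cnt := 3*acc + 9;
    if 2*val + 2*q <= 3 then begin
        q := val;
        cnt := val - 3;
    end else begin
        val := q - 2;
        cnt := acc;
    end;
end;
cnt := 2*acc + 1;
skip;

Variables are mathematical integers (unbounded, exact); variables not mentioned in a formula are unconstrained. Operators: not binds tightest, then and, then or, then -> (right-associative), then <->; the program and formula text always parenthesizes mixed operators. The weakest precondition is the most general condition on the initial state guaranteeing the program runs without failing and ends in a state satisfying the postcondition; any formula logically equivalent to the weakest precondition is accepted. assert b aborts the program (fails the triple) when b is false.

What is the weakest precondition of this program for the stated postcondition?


Working backward. After the program, the postcondition 2*acc + 1 <= 2*q + 9 must hold; in canonical form it is 2*acc <= 2*q + 8.
Before skip: 2*acc <= 2*q + 8
Before cnt := 2*acc + 1: 2*acc <= 2*q + 8
Then branch requires 2*acc = 15 and 2*acc <= 2*q + 14; else branch requires (2*q + 2*val <= 3 -> 2*acc <= 2*val + 8) and ((not (2*q + 2*val <= 3)) -> 2*acc <= 2*q + 8).
Before the if: ((2*cnt < q + 9 <-> val > acc + 8) -> (2*acc = 15 and 2*acc <= 2*q + 14)) and ((not (2*cnt < q + 9 <-> val > acc + 8)) -> ((2*q + 2*val <= 3 -> 2*acc <= 2*val + 8) and ((not (2*q + 2*val <= 3)) -> 2*acc <= 2*q + 8)))
Answer: WP = ((2*cnt < q + 9 <-> val > acc + 8) -> (2*acc = 15 and 2*acc <= 2*q + 14)) and ((not (2*cnt < q + 9 <-> val > acc + 8)) -> ((2*q + 2*val <= 3 -> 2*acc <= 2*val + 8) and ((not (2*q + 2*val <= 3)) -> 2*acc <= 2*q + 8)))


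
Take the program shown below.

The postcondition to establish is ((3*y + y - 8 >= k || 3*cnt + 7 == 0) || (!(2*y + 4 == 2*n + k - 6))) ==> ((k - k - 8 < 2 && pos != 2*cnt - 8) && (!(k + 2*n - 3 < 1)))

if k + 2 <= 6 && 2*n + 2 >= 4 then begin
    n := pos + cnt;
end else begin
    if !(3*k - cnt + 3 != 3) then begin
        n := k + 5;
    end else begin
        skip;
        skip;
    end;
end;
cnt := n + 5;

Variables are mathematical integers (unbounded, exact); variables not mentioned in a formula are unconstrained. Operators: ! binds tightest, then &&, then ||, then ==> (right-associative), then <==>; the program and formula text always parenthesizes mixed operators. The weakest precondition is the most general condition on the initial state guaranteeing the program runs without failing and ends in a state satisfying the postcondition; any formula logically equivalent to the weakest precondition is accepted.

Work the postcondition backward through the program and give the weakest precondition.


Working backward. After the program, the postcondition ((3*y + y - 8 >= k || 3*cnt + 7 == 0) || (!(2*y + 4 == 2*n + k - 6))) ==> ((k - k - 8 < 2 && pos != 2*cnt - 8) && (!(k + 2*n - 3 < 1))) must hold; in canonical form it is (4*y >= k + 8 || 3*cnt == -7 || (!(2*y == k + 2*n - 10))) ==> (pos != 2*cnt - 8 && (!(k + 2*n < 4))).
Before cnt := n + 5: (4*y >= k + 8 || 3*n == -22 || (!(2*y == k + 2*n - 10))) ==> (pos != 2*n + 2 && (!(k + 2*n < 4)))
Then branch requires (4*y >= k + 8 || 3*cnt + 3*pos == -22 || (!(2*y == 2*cnt + k + 2*pos - 10))) ==> (2*cnt + pos != -2 && (!(2*cnt + k + 2*pos < 4))); else branch requires ((!(3*k != cnt)) ==> ((4*y >= k + 8 || 3*k == -37 || (!(2*y == 3*k))) ==> (pos != 2*k + 12 && (!(3*k < -6))))) && (3*k != cnt ==> ((4*y >= k + 8 || 3*n == -22 || (!(2*y == k + 2*n - 10))) ==> (pos != 2*n + 2 && (!(k + 2*n < 4))))).
Before the if: ((k <= 4 && 2*n >= 2) ==> ((4*y >= k + 8 || 3*cnt + 3*pos == -22 || (!(2*y == 2*cnt + k + 2*pos - 10))) ==> (2*cnt + pos != -2 && (!(2*cnt + k + 2*pos < 4))))) && ((!(k <= 4 && 2*n >= 2)) ==> (((!(3*k != cnt)) ==> ((4*y >= k + 8 || 3*k == -37 || (!(2*y == 3*k))) ==> (pos != 2*k + 12 && (!(3*k < -6))))) && (3*k != cnt ==> ((4*y >= k + 8 || 3*n == -22 || (!(2*y == k + 2*n - 10))) ==> (pos != 2*n + 2 && (!(k + 2*n < 4)))))))
Answer: WP = ((k <= 4 && 2*n >= 2) ==> ((4*y >= k + 8 || 3*cnt + 3*pos == -22 || (!(2*y == 2*cnt + k + 2*pos - 10))) ==> (2*cnt + pos != -2 && (!(2*cnt + k + 2*pos < 4))))) && ((!(k <= 4 && 2*n >= 2)) ==> (((!(3*k != cnt)) ==> ((4*y >= k + 8 || 3*k == -37 || (!(2*y == 3*k))) ==> (pos != 2*k + 12 && (!(3*k < -6))))) && (3*k != cnt ==> ((4*y >= k + 8 || 3*n == -22 || (!(2*y == k + 2*n - 10))) ==> (pos != 2*n + 2 && (!(k + 2*n < 4)))))))


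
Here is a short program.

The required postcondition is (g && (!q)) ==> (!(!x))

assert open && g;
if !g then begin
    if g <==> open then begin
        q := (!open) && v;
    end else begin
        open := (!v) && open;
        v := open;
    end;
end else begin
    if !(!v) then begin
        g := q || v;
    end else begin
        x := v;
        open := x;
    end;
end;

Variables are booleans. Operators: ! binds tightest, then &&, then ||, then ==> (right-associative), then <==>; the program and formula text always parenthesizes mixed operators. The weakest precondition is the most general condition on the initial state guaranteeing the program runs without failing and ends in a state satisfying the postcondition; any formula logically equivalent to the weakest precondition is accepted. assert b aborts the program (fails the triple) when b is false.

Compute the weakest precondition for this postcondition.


Working backward. After the program, the postcondition (g && (!q)) ==> (!(!x)) must hold; in canonical form it is (g && (!q)) ==> x.
Then branch requires ((g <==> open) ==> ((g && (!((!open) && v))) ==> x)) && ((!(g <==> open)) ==> ((g && (!q)) ==> x)); else branch requires (v ==> (((q || v) && (!q)) ==> x)) && ((!v) ==> ((g && (!q)) ==> v)).
Before the if: ((!g) ==> (((g <==> open) ==> ((g && (!((!open) && v))) ==> x)) && ((!(g <==> open)) ==> ((g && (!q)) ==> x)))) && (g ==> ((v ==> (((q || v) && (!q)) ==> x)) && ((!v) ==> ((g && (!q)) ==> v))))
Before assert open && g: open && g && ((!g) ==> (((g <==> open) ==> ((g && (!((!open) && v))) ==> x)) && ((!(g <==> open)) ==> ((g && (!q)) ==> x)))) && (g ==> ((v ==> (((q || v) && (!q)) ==> x)) && ((!v) ==> ((g && (!q)) ==> v))))
Answer: WP = open && g && ((!g) ==> (((g <==> open) ==> ((g && (!((!open) && v))) ==> x)) && ((!(g <==> open)) ==> ((g && (!q)) ==> x)))) && (g ==> ((v ==> (((q || v) && (!q)) ==> x)) && ((!v) ==> ((g && (!q)) ==> v))))


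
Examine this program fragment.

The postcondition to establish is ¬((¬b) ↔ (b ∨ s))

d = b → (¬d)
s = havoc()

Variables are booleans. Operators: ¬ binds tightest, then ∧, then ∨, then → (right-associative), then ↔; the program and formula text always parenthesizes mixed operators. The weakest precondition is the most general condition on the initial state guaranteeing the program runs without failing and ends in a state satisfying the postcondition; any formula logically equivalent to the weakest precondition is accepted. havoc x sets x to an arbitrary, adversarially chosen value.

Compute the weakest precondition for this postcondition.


Working backward. After the program, ¬((¬b) ↔ (b ∨ s)) must hold.
Before havoc s: b ∧ (¬((¬b) ↔ b))
Before d := b → (¬d): b ∧ (¬((¬b) ↔ b))
Answer: WP = b ∧ (¬((¬b) ↔ b))


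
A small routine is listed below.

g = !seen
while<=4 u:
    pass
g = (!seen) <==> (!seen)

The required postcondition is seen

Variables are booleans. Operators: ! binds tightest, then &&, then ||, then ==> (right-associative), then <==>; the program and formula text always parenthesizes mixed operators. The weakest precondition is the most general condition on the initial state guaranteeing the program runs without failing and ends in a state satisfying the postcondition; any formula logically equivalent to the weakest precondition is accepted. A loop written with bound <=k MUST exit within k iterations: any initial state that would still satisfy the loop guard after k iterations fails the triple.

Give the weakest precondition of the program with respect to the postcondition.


Working backward. After the program, seen must hold.
Before g := (!seen) <==> (!seen): seen
Before the loop (bound <=4), unroll the exhaustion recursion (WP_0 = exit-now case; WP_j = one more guarded iteration, up to j = 4):
  WP_0: (!u) && seen
  WP_1: (u ==> ((!u) && seen)) && ((!u) ==> seen)
  WP_2: (u ==> ((u ==> ((!u) && seen)) && ((!u) ==> seen))) && ((!u) ==> seen)
  WP_3: (u ==> ((u ==> ((u ==> ((!u) && seen)) && ((!u) ==> seen))) && ((!u) ==> seen))) && ((!u) ==> seen)
  WP_4: (u ==> ((u ==> ((u ==> ((u ==> ((!u) && seen)) && ((!u) ==> seen))) && ((!u) ==> seen))) && ((!u) ==> seen))) && ((!u) ==> seen)
So before the loop: (u ==> ((u ==> ((u ==> ((u ==> ((!u) && seen)) && ((!u) ==> seen))) && ((!u) ==> seen))) && ((!u) ==> seen))) && ((!u) ==> seen)
Before g := !seen: (u ==> ((u ==> ((u ==> ((u ==> ((!u) && seen)) && ((!u) ==> seen))) && ((!u) ==> seen))) && ((!u) ==> seen))) && ((!u) ==> seen)
Answer: WP = (u ==> ((u ==> ((u ==> ((u ==> ((!u) && seen)) && ((!u) ==> seen))) && ((!u) ==> seen))) && ((!u) ==> seen))) && ((!u) ==> seen)


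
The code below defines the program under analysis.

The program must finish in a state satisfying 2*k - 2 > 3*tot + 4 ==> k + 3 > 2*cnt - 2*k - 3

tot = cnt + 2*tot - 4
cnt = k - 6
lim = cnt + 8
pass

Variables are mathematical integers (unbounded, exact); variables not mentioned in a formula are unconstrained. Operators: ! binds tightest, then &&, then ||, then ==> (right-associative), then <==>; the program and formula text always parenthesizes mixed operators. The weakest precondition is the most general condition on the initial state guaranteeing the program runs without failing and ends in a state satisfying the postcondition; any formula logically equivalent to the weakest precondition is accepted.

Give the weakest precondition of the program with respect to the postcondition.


Working backward. After the program, the postcondition 2*k - 2 > 3*tot + 4 ==> k + 3 > 2*cnt - 2*k - 3 must hold; in canonical form it is 2*k > 3*tot + 6 ==> 3*k > 2*cnt - 6.
Before skip: 2*k > 3*tot + 6 ==> 3*k > 2*cnt - 6
Before lim := cnt + 8: 2*k > 3*tot + 6 ==> 3*k > 2*cnt - 6
Before cnt := k - 6: 2*k > 3*tot + 6 ==> k > -18
Before tot := cnt + 2*tot - 4: 2*k > 3*cnt + 6*tot - 6 ==> k > -18
Answer: WP = 2*k > 3*cnt + 6*tot - 6 ==> k > -18


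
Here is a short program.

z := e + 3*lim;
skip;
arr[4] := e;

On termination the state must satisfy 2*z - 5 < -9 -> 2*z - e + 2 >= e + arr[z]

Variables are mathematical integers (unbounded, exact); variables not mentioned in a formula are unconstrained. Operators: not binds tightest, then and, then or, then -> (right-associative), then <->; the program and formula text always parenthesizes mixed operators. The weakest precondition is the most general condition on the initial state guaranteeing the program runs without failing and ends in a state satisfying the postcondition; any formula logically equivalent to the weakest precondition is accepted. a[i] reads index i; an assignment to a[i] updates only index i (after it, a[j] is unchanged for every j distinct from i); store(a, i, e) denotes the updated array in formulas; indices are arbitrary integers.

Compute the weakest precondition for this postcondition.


Working backward. After the program, the postcondition 2*z - 5 < -9 -> 2*z - e + 2 >= e + arr[z] must hold; in canonical form it is 2*z < -4 -> 2*z >= arr[z] + 2*e - 2.
Before arr[4] := e: 2*z < -4 -> 2*z >= store(arr, 4, e)[z] + 2*e - 2
Before skip: 2*z < -4 -> 2*z >= store(arr, 4, e)[z] + 2*e - 2
Before z := e + 3*lim: 2*e + 6*lim < -4 -> 6*lim >= store(arr, 4, e)[e + 3*lim] - 2
Answer: WP = 2*e + 6*lim < -4 -> 6*lim >= store(arr, 4, e)[e + 3*lim] - 2


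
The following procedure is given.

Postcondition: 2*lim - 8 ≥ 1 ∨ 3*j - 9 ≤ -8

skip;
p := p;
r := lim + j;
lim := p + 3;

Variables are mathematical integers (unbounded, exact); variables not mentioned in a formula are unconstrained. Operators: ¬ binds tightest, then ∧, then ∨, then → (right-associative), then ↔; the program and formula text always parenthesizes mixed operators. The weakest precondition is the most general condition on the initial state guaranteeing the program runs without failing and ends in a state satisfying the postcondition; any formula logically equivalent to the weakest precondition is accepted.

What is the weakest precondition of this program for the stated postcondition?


Working backward. After the program, the postcondition 2*lim - 8 ≥ 1 ∨ 3*j - 9 ≤ -8 must hold; in canonical form it is 2*lim ≥ 9 ∨ 3*j ≤ 1.
Before lim := p + 3: 2*p ≥ 3 ∨ 3*j ≤ 1
Before r := lim + j: 2*p ≥ 3 ∨ 3*j ≤ 1
Before p := p: 2*p ≥ 3 ∨ 3*j ≤ 1
Before skip: 2*p ≥ 3 ∨ 3*j ≤ 1
Answer: WP = 2*p ≥ 3 ∨ 3*j ≤ 1


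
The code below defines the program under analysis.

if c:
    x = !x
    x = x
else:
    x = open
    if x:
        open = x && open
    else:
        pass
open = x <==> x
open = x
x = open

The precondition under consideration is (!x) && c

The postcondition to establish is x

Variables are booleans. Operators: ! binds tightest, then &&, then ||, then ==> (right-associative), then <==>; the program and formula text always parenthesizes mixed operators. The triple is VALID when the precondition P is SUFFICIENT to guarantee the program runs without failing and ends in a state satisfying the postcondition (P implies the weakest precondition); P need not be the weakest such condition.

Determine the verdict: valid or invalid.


Working backward. After the program, x must hold.
Before x := open: open
Before open := x: x
Before open := x <==> x: x
Then branch requires !x; else branch requires (!open) ==> open.
Before the if: (c ==> (!x)) && ((!c) ==> ((!open) ==> open))
The weakest precondition is (c ==> (!x)) && ((!c) ==> ((!open) ==> open)).
Check whether (!x) && c implies it.
Every state satisfying the precondition satisfies the weakest precondition: the implication holds.
Answer: valid


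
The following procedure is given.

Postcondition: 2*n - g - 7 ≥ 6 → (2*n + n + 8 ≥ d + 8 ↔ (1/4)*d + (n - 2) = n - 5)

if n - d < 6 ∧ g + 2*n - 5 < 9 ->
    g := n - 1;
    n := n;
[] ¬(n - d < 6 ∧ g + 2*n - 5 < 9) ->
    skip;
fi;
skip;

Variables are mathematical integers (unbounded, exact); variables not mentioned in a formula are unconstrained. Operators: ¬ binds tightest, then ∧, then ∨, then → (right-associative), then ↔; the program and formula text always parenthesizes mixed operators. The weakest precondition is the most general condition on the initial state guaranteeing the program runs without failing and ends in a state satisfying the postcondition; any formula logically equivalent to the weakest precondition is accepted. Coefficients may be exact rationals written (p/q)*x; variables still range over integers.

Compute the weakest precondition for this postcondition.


Working backward. After the program, the postcondition 2*n - g - 7 ≥ 6 → (2*n + n + 8 ≥ d + 8 ↔ (1/4)*d + (n - 2) = n - 5) must hold; in canonical form it is 2*n ≥ g + 13 → (3*n ≥ d ↔ (1/4)*d = -3).
Before skip: 2*n ≥ g + 13 → (3*n ≥ d ↔ (1/4)*d = -3)
Then branch requires n ≥ 12 → (3*n ≥ d ↔ (1/4)*d = -3); else branch requires 2*n ≥ g + 13 → (3*n ≥ d ↔ (1/4)*d = -3).
Before the if: ((n < d + 6 ∧ g + 2*n < 14) → (n ≥ 12 → (3*n ≥ d ↔ (1/4)*d = -3))) ∧ ((¬(n < d + 6 ∧ g + 2*n < 14)) → (2*n ≥ g + 13 → (3*n ≥ d ↔ (1/4)*d = -3)))
Answer: WP = ((n < d + 6 ∧ g + 2*n < 14) → (n ≥ 12 → (3*n ≥ d ↔ (1/4)*d = -3))) ∧ ((¬(n < d + 6 ∧ g + 2*n < 14)) → (2*n ≥ g + 13 → (3*n ≥ d ↔ (1/4)*d = -3)))


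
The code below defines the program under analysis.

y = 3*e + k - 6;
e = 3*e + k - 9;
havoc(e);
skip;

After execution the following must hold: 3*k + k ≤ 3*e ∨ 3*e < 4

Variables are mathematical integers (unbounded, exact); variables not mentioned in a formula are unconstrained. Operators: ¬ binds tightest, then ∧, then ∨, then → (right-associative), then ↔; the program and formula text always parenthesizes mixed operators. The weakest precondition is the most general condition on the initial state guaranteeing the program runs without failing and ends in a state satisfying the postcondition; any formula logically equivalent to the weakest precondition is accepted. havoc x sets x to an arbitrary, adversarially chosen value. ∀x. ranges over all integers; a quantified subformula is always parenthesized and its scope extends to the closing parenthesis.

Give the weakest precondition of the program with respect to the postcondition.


Working backward. After the program, the postcondition 3*k + k ≤ 3*e ∨ 3*e < 4 must hold; in canonical form it is 4*k ≤ 3*e ∨ 3*e < 4.
Before skip: 4*k ≤ 3*e ∨ 3*e < 4
Before havoc e: ∀e_1. (4*k ≤ 3*e_1 ∨ 3*e_1 < 4)
Before e := 3*e + k - 9: ∀e_1. (4*k ≤ 3*e_1 ∨ 3*e_1 < 4)
Before y := 3*e + k - 6: ∀e_1. (4*k ≤ 3*e_1 ∨ 3*e_1 < 4)
Answer: WP = ∀e_1. (4*k ≤ 3*e_1 ∨ 3*e_1 < 4)


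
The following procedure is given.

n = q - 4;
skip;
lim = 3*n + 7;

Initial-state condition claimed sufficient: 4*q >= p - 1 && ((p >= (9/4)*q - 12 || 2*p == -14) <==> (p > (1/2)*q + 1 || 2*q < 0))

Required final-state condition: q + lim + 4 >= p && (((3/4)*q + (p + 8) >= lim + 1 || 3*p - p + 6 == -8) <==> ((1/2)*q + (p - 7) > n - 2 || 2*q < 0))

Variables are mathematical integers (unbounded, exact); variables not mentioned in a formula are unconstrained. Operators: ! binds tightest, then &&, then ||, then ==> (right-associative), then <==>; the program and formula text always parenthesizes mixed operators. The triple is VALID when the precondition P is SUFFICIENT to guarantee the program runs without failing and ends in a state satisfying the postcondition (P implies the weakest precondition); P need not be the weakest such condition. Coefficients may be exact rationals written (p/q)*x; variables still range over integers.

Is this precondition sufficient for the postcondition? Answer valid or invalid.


Working backward. After the program, the postcondition q + lim + 4 >= p && (((3/4)*q + (p + 8) >= lim + 1 || 3*p - p + 6 == -8) <==> ((1/2)*q + (p - 7) > n - 2 || 2*q < 0)) must hold; in canonical form it is lim + q >= p - 4 && ((p + (3/4)*q >= lim - 7 || 2*p == -14) <==> (p + (1/2)*q > n + 5 || 2*q < 0)).
Before lim := 3*n + 7: 3*n + q >= p - 11 && ((p + (3/4)*q >= 3*n || 2*p == -14) <==> (p + (1/2)*q > n + 5 || 2*q < 0))
Before skip: 3*n + q >= p - 11 && ((p + (3/4)*q >= 3*n || 2*p == -14) <==> (p + (1/2)*q > n + 5 || 2*q < 0))
Before n := q - 4: 4*q >= p + 1 && ((p >= (9/4)*q - 12 || 2*p == -14) <==> (p > (1/2)*q + 1 || 2*q < 0))
The weakest precondition is 4*q >= p + 1 && ((p >= (9/4)*q - 12 || 2*p == -14) <==> (p > (1/2)*q + 1 || 2*q < 0)).
Check whether 4*q >= p - 1 && ((p >= (9/4)*q - 12 || 2*p == -14) <==> (p > (1/2)*q + 1 || 2*q < 0)) implies it.
Countermodel: at the initial state p = -7, q = -2, the precondition holds but the weakest precondition fails.
Answer: invalid


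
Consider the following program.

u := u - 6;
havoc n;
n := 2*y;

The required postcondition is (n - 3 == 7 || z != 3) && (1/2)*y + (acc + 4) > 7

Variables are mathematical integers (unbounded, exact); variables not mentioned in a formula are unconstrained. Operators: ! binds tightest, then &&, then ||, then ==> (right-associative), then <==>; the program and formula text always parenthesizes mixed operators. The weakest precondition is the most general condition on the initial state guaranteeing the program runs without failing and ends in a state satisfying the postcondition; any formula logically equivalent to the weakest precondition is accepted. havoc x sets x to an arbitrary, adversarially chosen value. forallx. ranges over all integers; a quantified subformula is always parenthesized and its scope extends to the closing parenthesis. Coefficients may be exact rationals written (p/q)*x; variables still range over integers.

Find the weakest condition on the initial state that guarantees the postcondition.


Working backward. After the program, the postcondition (n - 3 == 7 || z != 3) && (1/2)*y + (acc + 4) > 7 must hold; in canonical form it is (n == 10 || z != 3) && acc + (1/2)*y > 3.
Before n := 2*y: (2*y == 10 || z != 3) && acc + (1/2)*y > 3
Before havoc n: (2*y == 10 || z != 3) && acc + (1/2)*y > 3
Before u := u - 6: (2*y == 10 || z != 3) && acc + (1/2)*y > 3
Answer: WP = (2*y == 10 || z != 3) && acc + (1/2)*y > 3


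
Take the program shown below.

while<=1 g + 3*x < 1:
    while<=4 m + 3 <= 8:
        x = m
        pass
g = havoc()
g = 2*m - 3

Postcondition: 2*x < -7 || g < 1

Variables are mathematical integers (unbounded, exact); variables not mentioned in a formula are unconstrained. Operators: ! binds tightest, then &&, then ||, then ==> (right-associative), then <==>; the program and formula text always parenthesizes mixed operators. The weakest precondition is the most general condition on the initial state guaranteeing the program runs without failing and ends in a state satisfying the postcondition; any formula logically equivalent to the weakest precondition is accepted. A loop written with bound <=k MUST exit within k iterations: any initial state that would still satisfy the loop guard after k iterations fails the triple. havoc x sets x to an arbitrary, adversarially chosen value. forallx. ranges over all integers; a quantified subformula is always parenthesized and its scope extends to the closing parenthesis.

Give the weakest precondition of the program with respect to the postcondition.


Working backward. After the program, 2*x < -7 || g < 1 must hold.
Before g := 2*m - 3: 2*x < -7 || 2*m < 4
Before havoc g: 2*x < -7 || 2*m < 4
Before the loop (bound <=1), unroll the exhaustion recursion (WP_0 = exit-now case; WP_j = one more guarded iteration, up to j = 1):
  WP_0: (!(g + 3*x < 1)) && (2*x < -7 || 2*m < 4)
  WP_1: (g + 3*x < 1 ==> ((m <= 5 ==> ((m <= 5 ==> ((m <= 5 ==> ((m <= 5 ==> ((!(m <= 5)) && (!(g + 3*m < 1)) && (2*m < -7 || 2*m < 4))) && ((!(m <= 5)) ==> ((!(g + 3*m < 1)) && (2*m < -7 || 2*m < 4))))) && ((!(m <= 5)) ==> ((!(g + 3*m < 1)) && (2*m < -7 || 2*m < 4))))) && ((!(m <= 5)) ==> ((!(g + 3*m < 1)) && (2*m < -7 || 2*m < 4))))) && ((!(m <= 5)) ==> ((!(g + 3*x < 1)) && (2*x < -7 || 2*m < 4))))) && ((!(g + 3*x < 1)) ==> (2*x < -7 || 2*m < 4))
So before the loop: (g + 3*x < 1 ==> ((m <= 5 ==> ((m <= 5 ==> ((m <= 5 ==> ((m <= 5 ==> ((!(m <= 5)) && (!(g + 3*m < 1)) && (2*m < -7 || 2*m < 4))) && ((!(m <= 5)) ==> ((!(g + 3*m < 1)) && (2*m < -7 || 2*m < 4))))) && ((!(m <= 5)) ==> ((!(g + 3*m < 1)) && (2*m < -7 || 2*m < 4))))) && ((!(m <= 5)) ==> ((!(g + 3*m < 1)) && (2*m < -7 || 2*m < 4))))) && ((!(m <= 5)) ==> ((!(g + 3*x < 1)) && (2*x < -7 || 2*m < 4))))) && ((!(g + 3*x < 1)) ==> (2*x < -7 || 2*m < 4))
Answer: WP = (g + 3*x < 1 ==> ((m <= 5 ==> ((m <= 5 ==> ((m <= 5 ==> ((m <= 5 ==> ((!(m <= 5)) && (!(g + 3*m < 1)) && (2*m < -7 || 2*m < 4))) && ((!(m <= 5)) ==> ((!(g + 3*m < 1)) && (2*m < -7 || 2*m < 4))))) && ((!(m <= 5)) ==> ((!(g + 3*m < 1)) && (2*m < -7 || 2*m < 4))))) && ((!(m <= 5)) ==> ((!(g + 3*m < 1)) && (2*m < -7 || 2*m < 4))))) && ((!(m <= 5)) ==> ((!(g + 3*x < 1)) && (2*x < -7 || 2*m < 4))))) && ((!(g + 3*x < 1)) ==> (2*x < -7 || 2*m < 4))


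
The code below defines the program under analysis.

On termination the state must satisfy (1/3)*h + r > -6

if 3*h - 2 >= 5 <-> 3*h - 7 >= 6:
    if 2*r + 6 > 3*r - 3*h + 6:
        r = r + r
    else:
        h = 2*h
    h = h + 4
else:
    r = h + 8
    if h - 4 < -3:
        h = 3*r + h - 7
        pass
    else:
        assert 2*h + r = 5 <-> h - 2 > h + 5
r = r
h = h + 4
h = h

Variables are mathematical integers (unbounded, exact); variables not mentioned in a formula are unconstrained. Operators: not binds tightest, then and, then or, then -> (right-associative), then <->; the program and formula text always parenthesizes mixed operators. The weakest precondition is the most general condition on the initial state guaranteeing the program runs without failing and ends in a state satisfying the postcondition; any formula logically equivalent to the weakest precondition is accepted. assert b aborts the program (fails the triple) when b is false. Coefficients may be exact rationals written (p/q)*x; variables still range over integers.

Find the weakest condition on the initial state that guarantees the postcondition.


Working backward. After the program, (1/3)*h + r > -6 must hold.
Before h := h: (1/3)*h + r > -6
Before h := h + 4: (1/3)*h + r > -22/3
Before r := r: (1/3)*h + r > -22/3
Then branch requires (3*h > r -> (1/3)*h + 2*r > -26/3) and ((not (3*h > r)) -> (2/3)*h + r > -26/3); else branch requires (h < 1 -> (7/3)*h > -21) and ((not (h < 1)) -> ((not (3*h = -3)) and (4/3)*h > -46/3)).
Before the if: ((3*h >= 7 <-> 3*h >= 13) -> ((3*h > r -> (1/3)*h + 2*r > -26/3) and ((not (3*h > r)) -> (2/3)*h + r > -26/3))) and ((not (3*h >= 7 <-> 3*h >= 13)) -> ((h < 1 -> (7/3)*h > -21) and ((not (h < 1)) -> ((not (3*h = -3)) and (4/3)*h > -46/3))))
Answer: WP = ((3*h >= 7 <-> 3*h >= 13) -> ((3*h > r -> (1/3)*h + 2*r > -26/3) and ((not (3*h > r)) -> (2/3)*h + r > -26/3))) and ((not (3*h >= 7 <-> 3*h >= 13)) -> ((h < 1 -> (7/3)*h > -21) and ((not (h < 1)) -> ((not (3*h = -3)) and (4/3)*h > -46/3))))


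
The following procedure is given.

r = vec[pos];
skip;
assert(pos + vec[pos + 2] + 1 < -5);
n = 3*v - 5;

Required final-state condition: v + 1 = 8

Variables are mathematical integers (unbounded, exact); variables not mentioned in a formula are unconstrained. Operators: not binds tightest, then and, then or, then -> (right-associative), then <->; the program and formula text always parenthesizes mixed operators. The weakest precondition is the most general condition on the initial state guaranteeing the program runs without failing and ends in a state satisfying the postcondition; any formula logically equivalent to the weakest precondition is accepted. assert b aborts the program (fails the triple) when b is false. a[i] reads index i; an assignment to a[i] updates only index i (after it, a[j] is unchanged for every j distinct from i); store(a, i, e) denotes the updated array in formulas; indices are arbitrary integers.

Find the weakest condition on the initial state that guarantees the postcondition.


Working backward. After the program, the postcondition v + 1 = 8 must hold; in canonical form it is v = 7.
Before n := 3*v - 5: v = 7
Before assert pos + vec[pos + 2] + 1 < -5: vec[pos + 2] + pos < -6 and v = 7
Before skip: vec[pos + 2] + pos < -6 and v = 7
Before r := vec[pos]: vec[pos + 2] + pos < -6 and v = 7
Answer: WP = vec[pos + 2] + pos < -6 and v = 7


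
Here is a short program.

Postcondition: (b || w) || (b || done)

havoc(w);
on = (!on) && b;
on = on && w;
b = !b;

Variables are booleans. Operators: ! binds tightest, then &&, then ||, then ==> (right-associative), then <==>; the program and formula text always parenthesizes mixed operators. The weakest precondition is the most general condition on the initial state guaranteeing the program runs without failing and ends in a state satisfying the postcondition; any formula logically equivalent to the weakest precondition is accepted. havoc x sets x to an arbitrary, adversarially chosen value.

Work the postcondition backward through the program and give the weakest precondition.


Working backward. After the program, the postcondition (b || w) || (b || done) must hold; in canonical form it is b || w || done.
Before b := !b: (!b) || w || done
Before on := on && w: (!b) || w || done
Before on := (!on) && b: (!b) || w || done
Before havoc w: (!b) || done
Answer: WP = (!b) || done


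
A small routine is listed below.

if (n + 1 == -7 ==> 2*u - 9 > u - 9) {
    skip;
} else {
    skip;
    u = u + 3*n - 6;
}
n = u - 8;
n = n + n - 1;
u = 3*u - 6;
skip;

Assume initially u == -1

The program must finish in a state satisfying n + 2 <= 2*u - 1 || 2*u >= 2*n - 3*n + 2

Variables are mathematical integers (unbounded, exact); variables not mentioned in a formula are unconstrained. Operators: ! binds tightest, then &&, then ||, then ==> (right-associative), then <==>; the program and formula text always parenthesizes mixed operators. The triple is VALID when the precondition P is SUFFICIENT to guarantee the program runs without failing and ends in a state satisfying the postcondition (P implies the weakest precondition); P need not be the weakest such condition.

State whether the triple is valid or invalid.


Working backward. After the program, the postcondition n + 2 <= 2*u - 1 || 2*u >= 2*n - 3*n + 2 must hold; in canonical form it is n <= 2*u - 3 || n + 2*u >= 2.
Before skip: n <= 2*u - 3 || n + 2*u >= 2
Before u := 3*u - 6: n <= 6*u - 15 || n + 6*u >= 14
Before n := n + n - 1: 2*n <= 6*u - 14 || 2*n + 6*u >= 15
Before n := u - 8: 4*u >= -2 || 8*u >= 31
Then branch requires 4*u >= -2 || 8*u >= 31; else branch requires 12*n + 4*u >= 22 || 24*n + 8*u >= 79.
Before the if: ((n == -8 ==> u > 0) ==> (4*u >= -2 || 8*u >= 31)) && ((!(n == -8 ==> u > 0)) ==> (12*n + 4*u >= 22 || 24*n + 8*u >= 79))
The weakest precondition is ((n == -8 ==> u > 0) ==> (4*u >= -2 || 8*u >= 31)) && ((!(n == -8 ==> u > 0)) ==> (12*n + 4*u >= 22 || 24*n + 8*u >= 79)).
Check whether u == -1 implies it.
Countermodel: at the initial state n = 0, u = -1, the precondition holds but the weakest precondition fails.
Answer: invalid


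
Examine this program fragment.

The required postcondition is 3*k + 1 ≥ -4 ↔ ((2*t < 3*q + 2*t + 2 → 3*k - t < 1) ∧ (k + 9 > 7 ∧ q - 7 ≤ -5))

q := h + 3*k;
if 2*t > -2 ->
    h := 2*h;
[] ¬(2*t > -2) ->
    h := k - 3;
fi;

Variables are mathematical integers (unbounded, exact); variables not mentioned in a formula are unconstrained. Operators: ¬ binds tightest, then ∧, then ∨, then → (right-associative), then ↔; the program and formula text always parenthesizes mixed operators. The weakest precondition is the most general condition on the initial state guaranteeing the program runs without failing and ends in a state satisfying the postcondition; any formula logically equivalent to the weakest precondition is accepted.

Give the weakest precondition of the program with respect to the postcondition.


Working backward. After the program, the postcondition 3*k + 1 ≥ -4 ↔ ((2*t < 3*q + 2*t + 2 → 3*k - t < 1) ∧ (k + 9 > 7 ∧ q - 7 ≤ -5)) must hold; in canonical form it is 3*k ≥ -5 ↔ ((3*q > -2 → 3*k < t + 1) ∧ k > -2 ∧ q ≤ 2).
Then branch requires 3*k ≥ -5 ↔ ((3*q > -2 → 3*k < t + 1) ∧ k > -2 ∧ q ≤ 2); else branch requires 3*k ≥ -5 ↔ ((3*q > -2 → 3*k < t + 1) ∧ k > -2 ∧ q ≤ 2).
Before the if: (2*t > -2 → (3*k ≥ -5 ↔ ((3*q > -2 → 3*k < t + 1) ∧ k > -2 ∧ q ≤ 2))) ∧ ((¬(2*t > -2)) → (3*k ≥ -5 ↔ ((3*q > -2 → 3*k < t + 1) ∧ k > -2 ∧ q ≤ 2)))
Before q := h + 3*k: (2*t > -2 → (3*k ≥ -5 ↔ ((3*h + 9*k > -2 → 3*k < t + 1) ∧ k > -2 ∧ h + 3*k ≤ 2))) ∧ ((¬(2*t > -2)) → (3*k ≥ -5 ↔ ((3*h + 9*k > -2 → 3*k < t + 1) ∧ k > -2 ∧ h + 3*k ≤ 2)))
Answer: WP = (2*t > -2 → (3*k ≥ -5 ↔ ((3*h + 9*k > -2 → 3*k < t + 1) ∧ k > -2 ∧ h + 3*k ≤ 2))) ∧ ((¬(2*t > -2)) → (3*k ≥ -5 ↔ ((3*h + 9*k > -2 → 3*k < t + 1) ∧ k > -2 ∧ h + 3*k ≤ 2)))
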